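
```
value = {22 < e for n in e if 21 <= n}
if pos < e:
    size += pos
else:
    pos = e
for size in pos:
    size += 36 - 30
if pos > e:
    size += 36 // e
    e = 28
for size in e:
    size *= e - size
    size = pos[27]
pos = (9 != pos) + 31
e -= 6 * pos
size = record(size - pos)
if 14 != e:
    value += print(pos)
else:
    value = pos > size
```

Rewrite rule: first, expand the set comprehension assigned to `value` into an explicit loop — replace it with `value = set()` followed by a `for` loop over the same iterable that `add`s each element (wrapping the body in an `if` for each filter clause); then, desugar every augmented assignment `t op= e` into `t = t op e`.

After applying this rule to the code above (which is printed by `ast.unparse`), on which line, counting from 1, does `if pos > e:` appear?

11

Transformed code:
value = set()
for n in e:
    if 21 <= n:
        value.add(22 < e)
if pos < e:
    size = size + pos
else:
    pos = e
for size in pos:
    size = size + (36 - 30)
if pos > e:
    size = size + 36 // e
    e = 28
for size in e:
    size = size * (e - size)
    size = pos[27]
pos = (9 != pos) + 31
e = e - 6 * pos
size = record(size - pos)
if 14 != e:
    value = value + print(pos)
else:
    value = pos > size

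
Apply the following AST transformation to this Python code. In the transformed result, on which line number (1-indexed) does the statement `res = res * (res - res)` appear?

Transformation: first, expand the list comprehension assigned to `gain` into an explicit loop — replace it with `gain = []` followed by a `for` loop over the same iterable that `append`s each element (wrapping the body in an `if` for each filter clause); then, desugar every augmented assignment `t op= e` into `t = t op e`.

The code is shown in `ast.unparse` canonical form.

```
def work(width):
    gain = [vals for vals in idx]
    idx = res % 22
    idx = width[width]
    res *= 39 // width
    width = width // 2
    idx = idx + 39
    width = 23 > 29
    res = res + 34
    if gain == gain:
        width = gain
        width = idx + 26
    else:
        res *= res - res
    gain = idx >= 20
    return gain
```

Transformed code:
def work(width):
    gain = []
    for vals in idx:
        gain.append(vals)
    idx = res % 22
    idx = width[width]
    res = res * (39 // width)
    width = width // 2
    idx = idx + 39
    width = 23 > 29
    res = res + 34
    if gain == gain:
        width = gain
        width = idx + 26
    else:
        res = res * (res - res)
    gain = idx >= 20
    return gain

16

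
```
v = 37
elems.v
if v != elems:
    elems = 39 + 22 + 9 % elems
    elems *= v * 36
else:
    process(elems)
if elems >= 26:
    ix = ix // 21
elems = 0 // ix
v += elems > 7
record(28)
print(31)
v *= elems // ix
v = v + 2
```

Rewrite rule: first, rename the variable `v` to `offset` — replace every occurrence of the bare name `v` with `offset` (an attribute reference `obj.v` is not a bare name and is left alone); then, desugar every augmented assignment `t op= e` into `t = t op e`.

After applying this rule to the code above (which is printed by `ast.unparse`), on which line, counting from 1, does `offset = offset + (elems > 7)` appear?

11

Transformed code:
offset = 37
elems.v
if offset != elems:
    elems = 39 + 22 + 9 % elems
    elems = elems * (offset * 36)
else:
    process(elems)
if elems >= 26:
    ix = ix // 21
elems = 0 // ix
offset = offset + (elems > 7)
record(28)
print(31)
offset = offset * (elems // ix)
offset = offset + 2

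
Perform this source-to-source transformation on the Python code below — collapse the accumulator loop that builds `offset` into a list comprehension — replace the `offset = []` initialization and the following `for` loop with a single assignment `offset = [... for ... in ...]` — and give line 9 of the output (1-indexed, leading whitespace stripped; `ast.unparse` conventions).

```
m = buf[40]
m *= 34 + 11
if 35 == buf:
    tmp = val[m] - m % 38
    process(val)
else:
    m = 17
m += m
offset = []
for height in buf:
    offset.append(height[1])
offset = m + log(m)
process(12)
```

offset = [height[1] for height in buf]

Transformed code:
m = buf[40]
m *= 34 + 11
if 35 == buf:
    tmp = val[m] - m % 38
    process(val)
else:
    m = 17
m += m
offset = [height[1] for height in buf]
offset = m + log(m)
process(12)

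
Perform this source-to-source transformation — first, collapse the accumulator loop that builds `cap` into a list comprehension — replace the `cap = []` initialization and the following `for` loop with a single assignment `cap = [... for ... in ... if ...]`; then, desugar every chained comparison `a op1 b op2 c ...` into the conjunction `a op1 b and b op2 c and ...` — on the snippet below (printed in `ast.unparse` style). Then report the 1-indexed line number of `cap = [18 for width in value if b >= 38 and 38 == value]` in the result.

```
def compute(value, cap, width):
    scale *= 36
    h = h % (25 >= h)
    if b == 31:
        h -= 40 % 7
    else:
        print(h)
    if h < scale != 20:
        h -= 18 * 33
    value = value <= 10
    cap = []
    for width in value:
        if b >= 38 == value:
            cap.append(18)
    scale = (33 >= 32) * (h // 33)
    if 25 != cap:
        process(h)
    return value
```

11

Transformed code:
def compute(value, cap, width):
    scale *= 36
    h = h % (25 >= h)
    if b == 31:
        h -= 40 % 7
    else:
        print(h)
    if h < scale and scale != 20:
        h -= 18 * 33
    value = value <= 10
    cap = [18 for width in value if b >= 38 and 38 == value]
    scale = (33 >= 32) * (h // 33)
    if 25 != cap:
        process(h)
    return value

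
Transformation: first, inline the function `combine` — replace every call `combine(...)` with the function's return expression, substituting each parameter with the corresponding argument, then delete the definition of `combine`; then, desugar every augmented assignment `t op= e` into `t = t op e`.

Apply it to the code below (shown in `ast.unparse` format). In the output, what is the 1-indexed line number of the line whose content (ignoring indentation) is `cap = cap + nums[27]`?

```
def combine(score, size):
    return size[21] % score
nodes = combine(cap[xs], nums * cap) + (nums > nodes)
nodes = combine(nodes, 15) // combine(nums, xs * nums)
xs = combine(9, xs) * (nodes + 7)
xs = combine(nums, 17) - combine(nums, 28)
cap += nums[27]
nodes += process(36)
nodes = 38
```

5

Transformed code:
nodes = (nums * cap)[21] % cap[xs] + (nums > nodes)
nodes = 15[21] % nodes // ((xs * nums)[21] % nums)
xs = xs[21] % 9 * (nodes + 7)
xs = 17[21] % nums - 28[21] % nums
cap = cap + nums[27]
nodes = nodes + process(36)
nodes = 38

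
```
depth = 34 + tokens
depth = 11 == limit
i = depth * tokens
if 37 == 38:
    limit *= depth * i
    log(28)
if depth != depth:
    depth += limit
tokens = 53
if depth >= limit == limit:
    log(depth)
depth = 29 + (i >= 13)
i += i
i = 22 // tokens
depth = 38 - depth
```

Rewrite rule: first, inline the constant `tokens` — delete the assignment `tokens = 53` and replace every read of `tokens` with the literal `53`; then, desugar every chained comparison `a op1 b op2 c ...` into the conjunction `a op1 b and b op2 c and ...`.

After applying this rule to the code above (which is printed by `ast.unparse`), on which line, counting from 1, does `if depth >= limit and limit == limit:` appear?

Transformed code:
depth = 34 + 53
depth = 11 == limit
i = depth * 53
if 37 == 38:
    limit *= depth * i
    log(28)
if depth != depth:
    depth += limit
if depth >= limit and limit == limit:
    log(depth)
depth = 29 + (i >= 13)
i += i
i = 22 // 53
depth = 38 - depth

9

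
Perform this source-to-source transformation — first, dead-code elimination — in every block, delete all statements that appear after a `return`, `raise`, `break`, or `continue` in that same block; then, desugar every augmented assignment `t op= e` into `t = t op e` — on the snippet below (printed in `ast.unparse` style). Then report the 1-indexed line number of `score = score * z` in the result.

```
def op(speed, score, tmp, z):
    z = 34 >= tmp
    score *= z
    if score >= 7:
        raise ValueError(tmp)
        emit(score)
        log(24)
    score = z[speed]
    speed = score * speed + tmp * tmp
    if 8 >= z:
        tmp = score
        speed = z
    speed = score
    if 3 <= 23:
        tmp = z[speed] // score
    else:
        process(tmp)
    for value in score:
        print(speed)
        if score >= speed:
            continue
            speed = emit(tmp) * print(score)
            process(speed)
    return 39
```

Transformed code:
def op(speed, score, tmp, z):
    z = 34 >= tmp
    score = score * z
    if score >= 7:
        raise ValueError(tmp)
    score = z[speed]
    speed = score * speed + tmp * tmp
    if 8 >= z:
        tmp = score
        speed = z
    speed = score
    if 3 <= 23:
        tmp = z[speed] // score
    else:
        process(tmp)
    for value in score:
        print(speed)
        if score >= speed:
            continue
    return 39

3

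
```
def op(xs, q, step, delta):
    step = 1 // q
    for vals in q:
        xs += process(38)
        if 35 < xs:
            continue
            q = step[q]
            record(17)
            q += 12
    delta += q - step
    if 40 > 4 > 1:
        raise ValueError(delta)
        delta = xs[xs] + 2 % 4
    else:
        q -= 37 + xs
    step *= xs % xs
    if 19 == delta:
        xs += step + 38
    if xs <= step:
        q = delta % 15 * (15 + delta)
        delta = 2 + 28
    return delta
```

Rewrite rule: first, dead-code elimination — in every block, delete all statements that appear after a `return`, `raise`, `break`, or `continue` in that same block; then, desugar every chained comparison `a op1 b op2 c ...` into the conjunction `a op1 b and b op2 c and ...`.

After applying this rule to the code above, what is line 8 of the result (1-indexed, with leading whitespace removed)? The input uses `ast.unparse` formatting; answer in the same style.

if 40 > 4 and 4 > 1:

Transformed code:
def op(xs, q, step, delta):
    step = 1 // q
    for vals in q:
        xs += process(38)
        if 35 < xs:
            continue
    delta += q - step
    if 40 > 4 and 4 > 1:
        raise ValueError(delta)
    else:
        q -= 37 + xs
    step *= xs % xs
    if 19 == delta:
        xs += step + 38
    if xs <= step:
        q = delta % 15 * (15 + delta)
        delta = 2 + 28
    return delta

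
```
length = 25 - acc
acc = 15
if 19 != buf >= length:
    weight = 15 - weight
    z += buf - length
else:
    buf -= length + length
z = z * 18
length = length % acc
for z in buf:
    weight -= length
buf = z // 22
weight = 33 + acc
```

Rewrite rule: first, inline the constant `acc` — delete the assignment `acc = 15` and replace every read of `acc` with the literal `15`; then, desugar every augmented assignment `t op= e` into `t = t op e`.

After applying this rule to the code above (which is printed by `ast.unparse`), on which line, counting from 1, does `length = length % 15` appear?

Transformed code:
length = 25 - 15
if 19 != buf >= length:
    weight = 15 - weight
    z = z + (buf - length)
else:
    buf = buf - (length + length)
z = z * 18
length = length % 15
for z in buf:
    weight = weight - length
buf = z // 22
weight = 33 + 15

8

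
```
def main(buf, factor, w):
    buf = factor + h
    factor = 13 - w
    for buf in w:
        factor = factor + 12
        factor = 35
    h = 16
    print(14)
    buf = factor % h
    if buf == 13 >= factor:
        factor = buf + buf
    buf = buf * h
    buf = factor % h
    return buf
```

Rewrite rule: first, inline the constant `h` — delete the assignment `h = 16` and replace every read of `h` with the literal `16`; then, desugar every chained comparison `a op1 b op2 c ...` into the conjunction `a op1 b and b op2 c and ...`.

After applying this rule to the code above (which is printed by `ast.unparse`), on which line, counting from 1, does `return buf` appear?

Transformed code:
def main(buf, factor, w):
    buf = factor + 16
    factor = 13 - w
    for buf in w:
        factor = factor + 12
        factor = 35
    print(14)
    buf = factor % 16
    if buf == 13 and 13 >= factor:
        factor = buf + buf
    buf = buf * 16
    buf = factor % 16
    return buf

13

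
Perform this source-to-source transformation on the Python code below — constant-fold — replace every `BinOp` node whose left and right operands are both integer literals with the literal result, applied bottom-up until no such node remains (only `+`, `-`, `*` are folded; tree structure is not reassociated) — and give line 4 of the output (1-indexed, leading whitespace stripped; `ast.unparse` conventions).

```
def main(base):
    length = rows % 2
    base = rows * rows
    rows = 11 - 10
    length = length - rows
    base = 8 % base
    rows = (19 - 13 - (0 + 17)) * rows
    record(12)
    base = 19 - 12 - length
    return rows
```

rows = 1

Transformed code:
def main(base):
    length = rows % 2
    base = rows * rows
    rows = 1
    length = length - rows
    base = 8 % base
    rows = -11 * rows
    record(12)
    base = 7 - length
    return rows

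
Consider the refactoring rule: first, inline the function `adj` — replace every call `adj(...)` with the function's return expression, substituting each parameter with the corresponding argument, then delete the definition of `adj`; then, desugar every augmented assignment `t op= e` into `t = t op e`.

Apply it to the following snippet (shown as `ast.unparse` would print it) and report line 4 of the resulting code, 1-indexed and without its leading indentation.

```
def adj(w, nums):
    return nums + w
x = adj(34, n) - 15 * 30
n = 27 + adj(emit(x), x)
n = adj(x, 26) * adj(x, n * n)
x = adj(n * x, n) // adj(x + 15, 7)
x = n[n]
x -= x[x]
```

x = (n + n * x) // (7 + (x + 15))

Transformed code:
x = n + 34 - 15 * 30
n = 27 + (x + emit(x))
n = (26 + x) * (n * n + x)
x = (n + n * x) // (7 + (x + 15))
x = n[n]
x = x - x[x]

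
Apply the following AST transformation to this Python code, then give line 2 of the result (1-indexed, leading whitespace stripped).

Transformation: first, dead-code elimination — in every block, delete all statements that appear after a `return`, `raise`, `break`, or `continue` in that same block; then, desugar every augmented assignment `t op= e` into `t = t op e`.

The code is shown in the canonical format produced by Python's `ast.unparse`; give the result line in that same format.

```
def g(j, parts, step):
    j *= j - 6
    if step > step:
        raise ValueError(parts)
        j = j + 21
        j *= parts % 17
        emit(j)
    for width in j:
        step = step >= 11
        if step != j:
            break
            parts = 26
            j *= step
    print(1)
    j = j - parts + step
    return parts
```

j = j * (j - 6)

Transformed code:
def g(j, parts, step):
    j = j * (j - 6)
    if step > step:
        raise ValueError(parts)
    for width in j:
        step = step >= 11
        if step != j:
            break
    print(1)
    j = j - parts + step
    return parts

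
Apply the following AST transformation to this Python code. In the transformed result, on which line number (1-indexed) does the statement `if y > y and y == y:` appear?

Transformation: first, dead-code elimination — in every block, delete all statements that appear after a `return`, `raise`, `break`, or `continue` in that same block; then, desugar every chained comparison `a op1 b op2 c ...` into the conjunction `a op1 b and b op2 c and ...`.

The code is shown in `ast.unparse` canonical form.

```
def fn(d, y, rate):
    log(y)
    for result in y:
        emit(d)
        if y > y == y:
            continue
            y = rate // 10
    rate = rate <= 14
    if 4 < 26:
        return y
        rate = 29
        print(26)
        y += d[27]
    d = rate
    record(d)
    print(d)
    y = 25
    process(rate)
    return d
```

Transformed code:
def fn(d, y, rate):
    log(y)
    for result in y:
        emit(d)
        if y > y and y == y:
            continue
    rate = rate <= 14
    if 4 < 26:
        return y
    d = rate
    record(d)
    print(d)
    y = 25
    process(rate)
    return d

5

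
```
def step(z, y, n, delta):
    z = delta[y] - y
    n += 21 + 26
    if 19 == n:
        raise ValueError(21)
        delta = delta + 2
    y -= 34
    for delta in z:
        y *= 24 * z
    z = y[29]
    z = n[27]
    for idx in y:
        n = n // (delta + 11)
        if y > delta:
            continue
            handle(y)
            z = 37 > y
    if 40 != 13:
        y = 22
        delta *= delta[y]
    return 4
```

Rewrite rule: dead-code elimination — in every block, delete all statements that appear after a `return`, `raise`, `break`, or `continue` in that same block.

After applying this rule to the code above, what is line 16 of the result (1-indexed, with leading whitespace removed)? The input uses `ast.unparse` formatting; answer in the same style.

y = 22

Transformed code:
def step(z, y, n, delta):
    z = delta[y] - y
    n += 21 + 26
    if 19 == n:
        raise ValueError(21)
    y -= 34
    for delta in z:
        y *= 24 * z
    z = y[29]
    z = n[27]
    for idx in y:
        n = n // (delta + 11)
        if y > delta:
            continue
    if 40 != 13:
        y = 22
        delta *= delta[y]
    return 4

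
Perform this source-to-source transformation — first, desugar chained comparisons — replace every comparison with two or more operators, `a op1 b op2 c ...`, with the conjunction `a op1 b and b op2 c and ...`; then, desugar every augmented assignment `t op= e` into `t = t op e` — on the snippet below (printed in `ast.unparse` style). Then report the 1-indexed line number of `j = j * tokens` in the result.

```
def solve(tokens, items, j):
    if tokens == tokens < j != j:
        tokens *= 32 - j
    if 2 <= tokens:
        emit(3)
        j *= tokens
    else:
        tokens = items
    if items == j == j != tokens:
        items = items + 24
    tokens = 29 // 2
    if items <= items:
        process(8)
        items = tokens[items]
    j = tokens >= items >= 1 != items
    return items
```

6

Transformed code:
def solve(tokens, items, j):
    if tokens == tokens and tokens < j and (j != j):
        tokens = tokens * (32 - j)
    if 2 <= tokens:
        emit(3)
        j = j * tokens
    else:
        tokens = items
    if items == j and j == j and (j != tokens):
        items = items + 24
    tokens = 29 // 2
    if items <= items:
        process(8)
        items = tokens[items]
    j = tokens >= items and items >= 1 and (1 != items)
    return items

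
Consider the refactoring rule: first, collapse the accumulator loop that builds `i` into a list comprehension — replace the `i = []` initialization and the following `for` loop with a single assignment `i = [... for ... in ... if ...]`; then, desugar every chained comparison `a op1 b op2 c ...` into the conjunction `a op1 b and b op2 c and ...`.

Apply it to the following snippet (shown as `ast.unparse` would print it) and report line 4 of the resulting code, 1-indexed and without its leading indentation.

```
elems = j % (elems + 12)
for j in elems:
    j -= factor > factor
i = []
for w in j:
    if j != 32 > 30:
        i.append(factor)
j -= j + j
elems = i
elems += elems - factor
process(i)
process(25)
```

i = [factor for w in j if j != 32 and 32 > 30]

Transformed code:
elems = j % (elems + 12)
for j in elems:
    j -= factor > factor
i = [factor for w in j if j != 32 and 32 > 30]
j -= j + j
elems = i
elems += elems - factor
process(i)
process(25)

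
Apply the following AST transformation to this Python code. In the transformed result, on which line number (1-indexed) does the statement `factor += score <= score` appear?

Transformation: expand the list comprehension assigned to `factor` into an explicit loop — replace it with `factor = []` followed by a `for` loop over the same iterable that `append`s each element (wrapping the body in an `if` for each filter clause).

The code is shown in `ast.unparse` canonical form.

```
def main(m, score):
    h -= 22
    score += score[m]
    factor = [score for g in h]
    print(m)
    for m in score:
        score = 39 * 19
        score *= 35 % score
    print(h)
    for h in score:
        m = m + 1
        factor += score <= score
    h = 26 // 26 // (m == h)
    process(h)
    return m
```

14

Transformed code:
def main(m, score):
    h -= 22
    score += score[m]
    factor = []
    for g in h:
        factor.append(score)
    print(m)
    for m in score:
        score = 39 * 19
        score *= 35 % score
    print(h)
    for h in score:
        m = m + 1
        factor += score <= score
    h = 26 // 26 // (m == h)
    process(h)
    return m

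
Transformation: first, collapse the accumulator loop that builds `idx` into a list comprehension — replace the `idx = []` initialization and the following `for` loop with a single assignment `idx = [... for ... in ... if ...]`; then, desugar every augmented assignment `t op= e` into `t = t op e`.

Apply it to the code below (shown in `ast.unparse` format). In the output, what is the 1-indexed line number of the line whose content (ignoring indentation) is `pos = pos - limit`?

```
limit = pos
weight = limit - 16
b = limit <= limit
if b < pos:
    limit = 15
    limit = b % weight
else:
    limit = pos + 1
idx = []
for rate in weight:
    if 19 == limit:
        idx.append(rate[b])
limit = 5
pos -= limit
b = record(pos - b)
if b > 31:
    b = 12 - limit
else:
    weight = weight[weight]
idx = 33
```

Transformed code:
limit = pos
weight = limit - 16
b = limit <= limit
if b < pos:
    limit = 15
    limit = b % weight
else:
    limit = pos + 1
idx = [rate[b] for rate in weight if 19 == limit]
limit = 5
pos = pos - limit
b = record(pos - b)
if b > 31:
    b = 12 - limit
else:
    weight = weight[weight]
idx = 33

11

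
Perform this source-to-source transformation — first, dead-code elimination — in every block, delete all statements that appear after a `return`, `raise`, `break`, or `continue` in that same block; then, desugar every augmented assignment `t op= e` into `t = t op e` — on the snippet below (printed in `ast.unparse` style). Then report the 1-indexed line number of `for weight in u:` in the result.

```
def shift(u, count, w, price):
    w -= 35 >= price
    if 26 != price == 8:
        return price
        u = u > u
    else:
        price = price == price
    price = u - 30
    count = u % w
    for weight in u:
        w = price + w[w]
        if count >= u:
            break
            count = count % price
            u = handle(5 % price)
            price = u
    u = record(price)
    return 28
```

Transformed code:
def shift(u, count, w, price):
    w = w - (35 >= price)
    if 26 != price == 8:
        return price
    else:
        price = price == price
    price = u - 30
    count = u % w
    for weight in u:
        w = price + w[w]
        if count >= u:
            break
    u = record(price)
    return 28

9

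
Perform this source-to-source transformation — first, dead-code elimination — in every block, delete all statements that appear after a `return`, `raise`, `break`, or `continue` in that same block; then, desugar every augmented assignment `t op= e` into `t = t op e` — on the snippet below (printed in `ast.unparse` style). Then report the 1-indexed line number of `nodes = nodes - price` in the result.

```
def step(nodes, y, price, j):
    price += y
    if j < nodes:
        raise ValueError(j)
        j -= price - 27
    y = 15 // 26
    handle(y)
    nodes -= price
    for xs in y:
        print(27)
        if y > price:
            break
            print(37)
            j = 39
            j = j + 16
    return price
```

7

Transformed code:
def step(nodes, y, price, j):
    price = price + y
    if j < nodes:
        raise ValueError(j)
    y = 15 // 26
    handle(y)
    nodes = nodes - price
    for xs in y:
        print(27)
        if y > price:
            break
    return price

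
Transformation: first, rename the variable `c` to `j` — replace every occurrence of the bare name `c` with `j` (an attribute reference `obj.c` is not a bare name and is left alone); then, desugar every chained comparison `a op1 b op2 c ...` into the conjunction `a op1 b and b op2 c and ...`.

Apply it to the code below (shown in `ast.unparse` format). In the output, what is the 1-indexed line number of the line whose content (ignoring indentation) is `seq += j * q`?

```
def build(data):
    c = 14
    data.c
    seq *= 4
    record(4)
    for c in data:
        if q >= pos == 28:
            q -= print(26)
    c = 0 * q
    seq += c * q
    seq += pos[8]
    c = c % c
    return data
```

Transformed code:
def build(data):
    j = 14
    data.c
    seq *= 4
    record(4)
    for j in data:
        if q >= pos and pos == 28:
            q -= print(26)
    j = 0 * q
    seq += j * q
    seq += pos[8]
    j = j % j
    return data

10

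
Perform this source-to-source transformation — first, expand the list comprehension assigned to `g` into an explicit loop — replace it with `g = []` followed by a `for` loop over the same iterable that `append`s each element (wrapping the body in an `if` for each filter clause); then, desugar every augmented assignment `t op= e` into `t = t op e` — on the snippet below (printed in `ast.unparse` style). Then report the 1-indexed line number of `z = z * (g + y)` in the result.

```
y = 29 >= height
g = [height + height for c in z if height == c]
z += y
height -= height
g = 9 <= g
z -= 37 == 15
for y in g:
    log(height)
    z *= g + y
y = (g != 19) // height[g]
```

12

Transformed code:
y = 29 >= height
g = []
for c in z:
    if height == c:
        g.append(height + height)
z = z + y
height = height - height
g = 9 <= g
z = z - (37 == 15)
for y in g:
    log(height)
    z = z * (g + y)
y = (g != 19) // height[g]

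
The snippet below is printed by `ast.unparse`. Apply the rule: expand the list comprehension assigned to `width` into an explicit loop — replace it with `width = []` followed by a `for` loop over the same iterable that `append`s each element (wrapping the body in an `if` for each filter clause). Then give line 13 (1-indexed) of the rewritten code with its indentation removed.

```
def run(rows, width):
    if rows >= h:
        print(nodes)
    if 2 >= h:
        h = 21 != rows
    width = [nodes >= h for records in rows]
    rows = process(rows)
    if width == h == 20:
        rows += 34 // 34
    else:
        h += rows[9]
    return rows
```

Transformed code:
def run(rows, width):
    if rows >= h:
        print(nodes)
    if 2 >= h:
        h = 21 != rows
    width = []
    for records in rows:
        width.append(nodes >= h)
    rows = process(rows)
    if width == h == 20:
        rows += 34 // 34
    else:
        h += rows[9]
    return rows

h += rows[9]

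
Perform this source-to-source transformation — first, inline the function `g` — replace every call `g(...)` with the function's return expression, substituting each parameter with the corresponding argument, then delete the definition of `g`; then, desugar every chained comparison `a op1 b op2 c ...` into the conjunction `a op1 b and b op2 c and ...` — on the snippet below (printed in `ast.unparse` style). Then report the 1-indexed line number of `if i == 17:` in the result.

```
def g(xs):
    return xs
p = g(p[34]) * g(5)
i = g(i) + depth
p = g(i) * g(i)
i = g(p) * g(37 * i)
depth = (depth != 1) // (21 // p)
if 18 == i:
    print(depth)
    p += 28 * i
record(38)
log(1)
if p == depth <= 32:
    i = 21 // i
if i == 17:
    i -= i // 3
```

13

Transformed code:
p = p[34] * 5
i = i + depth
p = i * i
i = p * (37 * i)
depth = (depth != 1) // (21 // p)
if 18 == i:
    print(depth)
    p += 28 * i
record(38)
log(1)
if p == depth and depth <= 32:
    i = 21 // i
if i == 17:
    i -= i // 3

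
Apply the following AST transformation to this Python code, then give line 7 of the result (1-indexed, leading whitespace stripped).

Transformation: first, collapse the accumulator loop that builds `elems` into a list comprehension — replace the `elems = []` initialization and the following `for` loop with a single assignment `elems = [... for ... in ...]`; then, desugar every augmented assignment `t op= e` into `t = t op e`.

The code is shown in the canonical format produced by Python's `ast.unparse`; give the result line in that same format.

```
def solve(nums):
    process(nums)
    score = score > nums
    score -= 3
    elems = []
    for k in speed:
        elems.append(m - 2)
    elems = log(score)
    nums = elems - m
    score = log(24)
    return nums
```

Transformed code:
def solve(nums):
    process(nums)
    score = score > nums
    score = score - 3
    elems = [m - 2 for k in speed]
    elems = log(score)
    nums = elems - m
    score = log(24)
    return nums

nums = elems - m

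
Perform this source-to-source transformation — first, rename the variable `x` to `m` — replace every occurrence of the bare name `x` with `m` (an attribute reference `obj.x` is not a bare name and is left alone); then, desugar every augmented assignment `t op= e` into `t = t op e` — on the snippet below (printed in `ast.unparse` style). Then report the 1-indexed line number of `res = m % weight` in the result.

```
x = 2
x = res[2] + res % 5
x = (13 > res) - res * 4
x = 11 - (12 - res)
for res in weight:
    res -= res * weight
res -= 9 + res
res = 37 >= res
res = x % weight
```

Transformed code:
m = 2
m = res[2] + res % 5
m = (13 > res) - res * 4
m = 11 - (12 - res)
for res in weight:
    res = res - res * weight
res = res - (9 + res)
res = 37 >= res
res = m % weight

9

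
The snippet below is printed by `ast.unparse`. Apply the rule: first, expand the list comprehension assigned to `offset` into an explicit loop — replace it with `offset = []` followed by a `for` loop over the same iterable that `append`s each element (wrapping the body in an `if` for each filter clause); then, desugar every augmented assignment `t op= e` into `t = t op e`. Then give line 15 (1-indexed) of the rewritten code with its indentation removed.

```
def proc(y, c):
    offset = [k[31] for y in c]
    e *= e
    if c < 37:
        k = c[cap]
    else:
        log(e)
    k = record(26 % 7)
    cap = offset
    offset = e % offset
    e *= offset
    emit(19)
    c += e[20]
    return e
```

Transformed code:
def proc(y, c):
    offset = []
    for y in c:
        offset.append(k[31])
    e = e * e
    if c < 37:
        k = c[cap]
    else:
        log(e)
    k = record(26 % 7)
    cap = offset
    offset = e % offset
    e = e * offset
    emit(19)
    c = c + e[20]
    return e

c = c + e[20]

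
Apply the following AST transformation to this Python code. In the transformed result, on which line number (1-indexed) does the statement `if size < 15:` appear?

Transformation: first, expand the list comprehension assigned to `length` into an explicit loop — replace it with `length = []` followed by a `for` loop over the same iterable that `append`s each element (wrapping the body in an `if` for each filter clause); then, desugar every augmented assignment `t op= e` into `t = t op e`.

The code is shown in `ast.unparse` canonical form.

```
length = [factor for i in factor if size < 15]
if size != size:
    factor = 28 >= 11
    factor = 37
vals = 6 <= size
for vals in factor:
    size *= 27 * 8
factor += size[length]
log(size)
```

3

Transformed code:
length = []
for i in factor:
    if size < 15:
        length.append(factor)
if size != size:
    factor = 28 >= 11
    factor = 37
vals = 6 <= size
for vals in factor:
    size = size * (27 * 8)
factor = factor + size[length]
log(size)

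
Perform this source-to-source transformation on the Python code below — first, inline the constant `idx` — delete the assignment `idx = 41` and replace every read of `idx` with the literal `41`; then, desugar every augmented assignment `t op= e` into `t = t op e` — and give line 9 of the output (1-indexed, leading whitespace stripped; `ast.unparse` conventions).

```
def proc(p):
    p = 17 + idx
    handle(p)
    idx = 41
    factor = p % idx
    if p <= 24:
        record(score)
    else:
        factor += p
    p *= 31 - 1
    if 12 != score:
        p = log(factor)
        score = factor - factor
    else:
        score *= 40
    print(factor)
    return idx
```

p = p * (31 - 1)

Transformed code:
def proc(p):
    p = 17 + 41
    handle(p)
    factor = p % 41
    if p <= 24:
        record(score)
    else:
        factor = factor + p
    p = p * (31 - 1)
    if 12 != score:
        p = log(factor)
        score = factor - factor
    else:
        score = score * 40
    print(factor)
    return 41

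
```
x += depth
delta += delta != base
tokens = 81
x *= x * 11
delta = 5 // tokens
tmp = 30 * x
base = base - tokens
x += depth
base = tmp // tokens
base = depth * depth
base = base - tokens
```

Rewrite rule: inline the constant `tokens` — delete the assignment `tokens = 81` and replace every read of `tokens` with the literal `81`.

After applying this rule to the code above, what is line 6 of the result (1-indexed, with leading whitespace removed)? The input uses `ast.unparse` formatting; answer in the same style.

Transformed code:
x += depth
delta += delta != base
x *= x * 11
delta = 5 // 81
tmp = 30 * x
base = base - 81
x += depth
base = tmp // 81
base = depth * depth
base = base - 81

base = base - 81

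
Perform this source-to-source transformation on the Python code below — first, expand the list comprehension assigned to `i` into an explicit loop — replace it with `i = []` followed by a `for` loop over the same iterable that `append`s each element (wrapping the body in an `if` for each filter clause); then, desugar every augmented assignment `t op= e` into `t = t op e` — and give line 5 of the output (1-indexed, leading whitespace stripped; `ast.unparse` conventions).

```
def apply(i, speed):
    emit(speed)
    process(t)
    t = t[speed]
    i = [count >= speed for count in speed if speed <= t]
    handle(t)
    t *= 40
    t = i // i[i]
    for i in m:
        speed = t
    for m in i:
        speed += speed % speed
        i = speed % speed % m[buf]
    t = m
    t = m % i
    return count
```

Transformed code:
def apply(i, speed):
    emit(speed)
    process(t)
    t = t[speed]
    i = []
    for count in speed:
        if speed <= t:
            i.append(count >= speed)
    handle(t)
    t = t * 40
    t = i // i[i]
    for i in m:
        speed = t
    for m in i:
        speed = speed + speed % speed
        i = speed % speed % m[buf]
    t = m
    t = m % i
    return count

i = []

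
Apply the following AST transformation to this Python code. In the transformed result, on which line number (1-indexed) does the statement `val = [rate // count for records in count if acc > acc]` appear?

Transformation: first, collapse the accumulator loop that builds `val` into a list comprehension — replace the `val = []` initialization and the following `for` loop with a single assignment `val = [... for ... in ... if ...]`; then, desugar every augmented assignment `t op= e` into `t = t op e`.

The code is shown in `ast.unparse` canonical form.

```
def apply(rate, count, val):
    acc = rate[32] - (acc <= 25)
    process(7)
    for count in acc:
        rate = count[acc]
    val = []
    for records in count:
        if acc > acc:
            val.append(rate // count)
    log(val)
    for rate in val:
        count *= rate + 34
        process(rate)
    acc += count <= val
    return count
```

Transformed code:
def apply(rate, count, val):
    acc = rate[32] - (acc <= 25)
    process(7)
    for count in acc:
        rate = count[acc]
    val = [rate // count for records in count if acc > acc]
    log(val)
    for rate in val:
        count = count * (rate + 34)
        process(rate)
    acc = acc + (count <= val)
    return count

6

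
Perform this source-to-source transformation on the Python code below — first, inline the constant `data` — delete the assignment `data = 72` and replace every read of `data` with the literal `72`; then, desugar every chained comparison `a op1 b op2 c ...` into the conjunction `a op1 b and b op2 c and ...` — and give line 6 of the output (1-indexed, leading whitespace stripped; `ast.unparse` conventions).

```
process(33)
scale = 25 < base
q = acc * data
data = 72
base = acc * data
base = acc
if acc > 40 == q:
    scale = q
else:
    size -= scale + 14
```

Transformed code:
process(33)
scale = 25 < base
q = acc * 72
base = acc * 72
base = acc
if acc > 40 and 40 == q:
    scale = q
else:
    size -= scale + 14

if acc > 40 and 40 == q:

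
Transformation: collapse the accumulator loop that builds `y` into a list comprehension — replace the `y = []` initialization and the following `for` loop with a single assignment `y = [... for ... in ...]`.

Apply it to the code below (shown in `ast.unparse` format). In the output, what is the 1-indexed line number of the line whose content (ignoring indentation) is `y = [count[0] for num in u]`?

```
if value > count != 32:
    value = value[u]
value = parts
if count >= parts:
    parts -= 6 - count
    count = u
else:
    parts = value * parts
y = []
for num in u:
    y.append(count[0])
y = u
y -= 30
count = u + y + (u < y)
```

Transformed code:
if value > count != 32:
    value = value[u]
value = parts
if count >= parts:
    parts -= 6 - count
    count = u
else:
    parts = value * parts
y = [count[0] for num in u]
y = u
y -= 30
count = u + y + (u < y)

9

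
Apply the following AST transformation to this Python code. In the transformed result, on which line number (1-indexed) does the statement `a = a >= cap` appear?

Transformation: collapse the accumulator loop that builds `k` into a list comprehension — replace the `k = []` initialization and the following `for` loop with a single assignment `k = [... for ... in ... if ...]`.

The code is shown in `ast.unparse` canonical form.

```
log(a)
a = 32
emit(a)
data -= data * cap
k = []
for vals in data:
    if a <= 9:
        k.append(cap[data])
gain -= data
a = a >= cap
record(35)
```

7

Transformed code:
log(a)
a = 32
emit(a)
data -= data * cap
k = [cap[data] for vals in data if a <= 9]
gain -= data
a = a >= cap
record(35)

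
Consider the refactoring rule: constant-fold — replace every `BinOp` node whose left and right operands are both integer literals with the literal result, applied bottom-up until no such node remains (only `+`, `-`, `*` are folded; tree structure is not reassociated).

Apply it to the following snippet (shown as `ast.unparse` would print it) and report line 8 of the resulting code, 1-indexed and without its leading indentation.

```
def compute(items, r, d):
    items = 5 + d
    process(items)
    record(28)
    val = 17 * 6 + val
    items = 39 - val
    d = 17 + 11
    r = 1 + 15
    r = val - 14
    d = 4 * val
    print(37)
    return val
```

Transformed code:
def compute(items, r, d):
    items = 5 + d
    process(items)
    record(28)
    val = 102 + val
    items = 39 - val
    d = 28
    r = 16
    r = val - 14
    d = 4 * val
    print(37)
    return val

r = 16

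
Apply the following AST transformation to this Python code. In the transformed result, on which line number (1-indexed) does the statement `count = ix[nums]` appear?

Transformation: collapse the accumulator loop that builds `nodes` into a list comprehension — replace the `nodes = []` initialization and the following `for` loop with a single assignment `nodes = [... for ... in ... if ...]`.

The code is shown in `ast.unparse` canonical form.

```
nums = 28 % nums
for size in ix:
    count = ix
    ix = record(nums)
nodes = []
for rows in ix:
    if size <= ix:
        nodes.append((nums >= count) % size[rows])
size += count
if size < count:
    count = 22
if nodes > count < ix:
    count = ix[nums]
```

Transformed code:
nums = 28 % nums
for size in ix:
    count = ix
    ix = record(nums)
nodes = [(nums >= count) % size[rows] for rows in ix if size <= ix]
size += count
if size < count:
    count = 22
if nodes > count < ix:
    count = ix[nums]

10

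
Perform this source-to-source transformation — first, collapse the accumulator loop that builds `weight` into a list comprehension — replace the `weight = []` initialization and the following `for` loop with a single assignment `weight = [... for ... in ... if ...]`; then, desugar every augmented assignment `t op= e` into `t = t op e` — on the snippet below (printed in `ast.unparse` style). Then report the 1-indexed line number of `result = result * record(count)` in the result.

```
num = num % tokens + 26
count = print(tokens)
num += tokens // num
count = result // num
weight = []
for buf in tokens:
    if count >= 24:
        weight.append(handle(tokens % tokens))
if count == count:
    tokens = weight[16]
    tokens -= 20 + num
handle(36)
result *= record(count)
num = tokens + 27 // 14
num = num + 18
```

10

Transformed code:
num = num % tokens + 26
count = print(tokens)
num = num + tokens // num
count = result // num
weight = [handle(tokens % tokens) for buf in tokens if count >= 24]
if count == count:
    tokens = weight[16]
    tokens = tokens - (20 + num)
handle(36)
result = result * record(count)
num = tokens + 27 // 14
num = num + 18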